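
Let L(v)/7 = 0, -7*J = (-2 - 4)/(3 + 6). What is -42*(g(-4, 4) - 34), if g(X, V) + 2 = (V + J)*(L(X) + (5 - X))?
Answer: -36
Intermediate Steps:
J = 2/21 (J = -(-2 - 4)/(7*(3 + 6)) = -(-6)/(7*9) = -1/7*(-2/3) = 2/21 ≈ 0.095238)
L(v) = 0 (L(v) = 7*0 = 0)
g(X, V) = -2 + (5 - X)*(2/21 + V) (g(X, V) = -2 + (V + 2/21)*(0 + (5 - X)) = -2 + (2/21 + V)*(5 - X) = -2 + (5 - X)*(2/21 + V))
-42*(g(-4, 4) - 34) = -42*((-32/21 + 5*4 - 2/21*(-4) - 1*4*(-4)) - 34) = -42*((-32/21 + 20 + 8/21 + 16) - 34) = -42*(244/7 - 34) = -42*6/7 = -36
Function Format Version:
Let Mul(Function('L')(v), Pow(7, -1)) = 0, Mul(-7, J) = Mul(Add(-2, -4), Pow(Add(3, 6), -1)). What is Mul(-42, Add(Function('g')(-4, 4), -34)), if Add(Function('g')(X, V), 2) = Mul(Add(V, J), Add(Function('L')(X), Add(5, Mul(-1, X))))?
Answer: -36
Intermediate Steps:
J = Rational(2, 21) (J = Mul(Rational(-1, 7), Mul(Add(-2, -4), Pow(Add(3, 6), -1))) = Mul(Rational(-1, 7), Mul(-6, Pow(9, -1))) = Mul(Rational(-1, 7), Mul(-6, Rational(1, 9))) = Mul(Rational(-1, 7), Rational(-2, 3)) = Rational(2, 21) ≈ 0.095238)
Function('L')(v) = 0 (Function('L')(v) = Mul(7, 0) = 0)
Function('g')(X, V) = Add(-2, Mul(Add(5, Mul(-1, X)), Add(Rational(2, 21), V))) (Function('g')(X, V) = Add(-2, Mul(Add(V, Rational(2, 21)), Add(0, Add(5, Mul(-1, X))))) = Add(-2, Mul(Add(Rational(2, 21), V), Add(5, Mul(-1, X)))) = Add(-2, Mul(Add(5, Mul(-1, X)), Add(Rational(2, 21), V))))
Mul(-42, Add(Function('g')(-4, 4), -34)) = Mul(-42, Add(Add(Rational(-32, 21), Mul(5, 4), Mul(Rational(-2, 21), -4), Mul(-1, 4, -4)), -34)) = Mul(-42, Add(Add(Rational(-32, 21), 20, Rational(8, 21), 16), -34)) = Mul(-42, Add(Rational(244, 7), -34)) = Mul(-42, Rational(6, 7)) = -36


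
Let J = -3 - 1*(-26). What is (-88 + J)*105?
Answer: -6825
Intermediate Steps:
J = 23 (J = -3 + 26 = 23)
(-88 + J)*105 = (-88 + 23)*105 = -65*105 = -6825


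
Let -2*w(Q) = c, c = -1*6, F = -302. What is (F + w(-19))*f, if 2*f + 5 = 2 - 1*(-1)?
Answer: 299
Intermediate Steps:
c = -6
f = -1 (f = -5/2 + (2 - 1*(-1))/2 = -5/2 + (2 + 1)/2 = -5/2 + (½)*3 = -5/2 + 3/2 = -1)
w(Q) = 3 (w(Q) = -½*(-6) = 3)
(F + w(-19))*f = (-302 + 3)*(-1) = -299*(-1) = 299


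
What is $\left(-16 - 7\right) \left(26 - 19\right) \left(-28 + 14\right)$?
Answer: $2254$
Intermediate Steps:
$\left(-16 - 7\right) \left(26 - 19\right) \left(-28 + 14\right) = \left(-23\right) 7 \left(-14\right) = \left(-161\right) \left(-14\right) = 2254$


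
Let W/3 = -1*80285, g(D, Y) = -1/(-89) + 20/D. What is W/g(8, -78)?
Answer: -14290730/149 ≈ -95911.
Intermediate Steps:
g(D, Y) = 1/89 + 20/D (g(D, Y) = -1*(-1/89) + 20/D = 1/89 + 20/D)
W = -240855 (W = 3*(-1*80285) = 3*(-80285) = -240855)
W/g(8, -78) = -240855*712/(1780 + 8) = -240855/((1/89)*(⅛)*1788) = -240855/447/178 = -240855*178/447 = -14290730/149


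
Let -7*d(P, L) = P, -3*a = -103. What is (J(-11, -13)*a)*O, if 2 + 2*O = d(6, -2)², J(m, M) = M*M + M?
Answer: -166036/49 ≈ -3388.5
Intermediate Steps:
a = 103/3 (a = -⅓*(-103) = 103/3 ≈ 34.333)
d(P, L) = -P/7
J(m, M) = M + M² (J(m, M) = M² + M = M + M²)
O = -31/49 (O = -1 + (-⅐*6)²/2 = -1 + (-6/7)²/2 = -1 + (½)*(36/49) = -1 + 18/49 = -31/49 ≈ -0.63265)
(J(-11, -13)*a)*O = (-13*(1 - 13)*(103/3))*(-31/49) = (-13*(-12)*(103/3))*(-31/49) = (156*(103/3))*(-31/49) = 5356*(-31/49) = -166036/49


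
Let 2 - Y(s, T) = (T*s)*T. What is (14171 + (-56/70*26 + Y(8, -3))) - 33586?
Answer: -97529/5 ≈ -19506.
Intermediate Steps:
Y(s, T) = 2 - s*T² (Y(s, T) = 2 - T*s*T = 2 - s*T²)
(14171 + (-56/70*26 + Y(8, -3))) - 33586 = (14171 + (-56/70*26 + (2 - 1*8*(-3)²))) - 33586 = (14171 + (-56*1/70*26 + (2 - 1*8*9))) - 33586 = (14171 + (-⅘*26 + (2 - 72))) - 33586 = (14171 + (-104/5 - 70)) - 33586 = (14171 - 454/5) - 33586 = 70401/5 - 33586 = -97529/5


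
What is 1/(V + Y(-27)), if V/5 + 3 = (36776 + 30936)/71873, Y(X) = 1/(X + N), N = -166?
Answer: -13871489/142802128 ≈ -0.097138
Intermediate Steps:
Y(X) = 1/(-166 + X) (Y(X) = 1/(X - 166) = 1/(-166 + X))
V = -739535/71873 (V = -15 + 5*((36776 + 30936)/71873) = -15 + 5*(67712*(1/71873)) = -15 + 5*(67712/71873) = -15 + 338560/71873 = -739535/71873 ≈ -10.289)
1/(V + Y(-27)) = 1/(-739535/71873 + 1/(-166 - 27)) = 1/(-739535/71873 + 1/(-193)) = 1/(-739535/71873 - 1/193) = 1/(-142802128/13871489) = -13871489/142802128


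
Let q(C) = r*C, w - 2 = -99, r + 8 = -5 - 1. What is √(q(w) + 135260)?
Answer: √136618 ≈ 369.62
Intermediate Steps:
r = -14 (r = -8 + (-5 - 1) = -8 - 6 = -14)
w = -97 (w = 2 - 99 = -97)
q(C) = -14*C
√(q(w) + 135260) = √(-14*(-97) + 135260) = √(1358 + 135260) = √136618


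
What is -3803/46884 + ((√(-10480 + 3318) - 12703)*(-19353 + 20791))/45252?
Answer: -71383174111/176799564 + 719*I*√7162/22626 ≈ -403.75 + 2.6893*I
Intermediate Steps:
-3803/46884 + ((√(-10480 + 3318) - 12703)*(-19353 + 20791))/45252 = -3803*1/46884 + ((√(-7162) - 12703)*1438)*(1/45252) = -3803/46884 + ((I*√7162 - 12703)*1438)*(1/45252) = -3803/46884 + ((-12703 + I*√7162)*1438)*(1/45252) = -3803/46884 + (-18266914 + 1438*I*√7162)*(1/45252) = -3803/46884 + (-9133457/22626 + 719*I*√7162/22626) = -71383174111/176799564 + 719*I*√7162/22626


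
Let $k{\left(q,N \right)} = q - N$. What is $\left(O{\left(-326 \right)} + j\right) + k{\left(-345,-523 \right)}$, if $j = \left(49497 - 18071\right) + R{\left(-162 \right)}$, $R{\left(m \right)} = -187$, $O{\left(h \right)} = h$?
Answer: $31091$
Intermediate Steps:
$j = 31239$ ($j = \left(49497 - 18071\right) - 187 = 31426 - 187 = 31239$)
$\left(O{\left(-326 \right)} + j\right) + k{\left(-345,-523 \right)} = \left(-326 + 31239\right) - -178 = 30913 + \left(-345 + 523\right) = 30913 + 178 = 31091$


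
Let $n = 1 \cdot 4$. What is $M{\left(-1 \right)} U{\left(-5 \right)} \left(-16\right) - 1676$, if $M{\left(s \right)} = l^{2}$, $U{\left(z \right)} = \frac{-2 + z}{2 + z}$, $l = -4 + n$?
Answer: $-1676$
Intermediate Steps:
$n = 4$
$l = 0$ ($l = -4 + 4 = 0$)
$U{\left(z \right)} = \frac{-2 + z}{2 + z}$
$M{\left(s \right)} = 0$ ($M{\left(s \right)} = 0^{2} = 0$)
$M{\left(-1 \right)} U{\left(-5 \right)} \left(-16\right) - 1676 = 0 \frac{-2 - 5}{2 - 5} \left(-16\right) - 1676 = 0 \frac{1}{-3} \left(-7\right) \left(-16\right) - 1676 = 0 \left(\left(- \frac{1}{3}\right) \left(-7\right)\right) \left(-16\right) - 1676 = 0 \cdot \frac{7}{3} \left(-16\right) - 1676 = 0 \left(-16\right) - 1676 = 0 - 1676 = -1676$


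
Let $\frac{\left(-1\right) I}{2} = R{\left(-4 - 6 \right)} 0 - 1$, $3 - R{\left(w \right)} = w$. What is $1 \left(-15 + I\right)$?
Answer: $-13$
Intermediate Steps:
$R{\left(w \right)} = 3 - w$
$I = 2$ ($I = - 2 \left(\left(3 - \left(-4 - 6\right)\right) 0 - 1\right) = - 2 \left(\left(3 - -10\right) 0 - 1\right) = - 2 \left(\left(3 + 10\right) 0 - 1\right) = - 2 \left(13 \cdot 0 - 1\right) = - 2 \left(0 - 1\right) = \left(-2\right) \left(-1\right) = 2$)
$1 \left(-15 + I\right) = 1 \left(-15 + 2\right) = 1 \left(-13\right) = -13$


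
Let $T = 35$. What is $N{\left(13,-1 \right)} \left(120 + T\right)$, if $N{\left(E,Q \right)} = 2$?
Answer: $310$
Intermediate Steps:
$N{\left(13,-1 \right)} \left(120 + T\right) = 2 \left(120 + 35\right) = 2 \cdot 155 = 310$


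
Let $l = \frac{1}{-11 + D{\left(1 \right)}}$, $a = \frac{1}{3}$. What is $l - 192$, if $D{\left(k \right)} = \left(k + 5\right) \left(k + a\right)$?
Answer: $- \frac{577}{3} \approx -192.33$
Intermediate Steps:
$a = \frac{1}{3} \approx 0.33333$
$D{\left(k \right)} = \left(5 + k\right) \left(\frac{1}{3} + k\right)$ ($D{\left(k \right)} = \left(k + 5\right) \left(k + \frac{1}{3}\right) = \left(5 + k\right) \left(\frac{1}{3} + k\right)$)
$l = - \frac{1}{3}$ ($l = \frac{1}{-11 + \left(\frac{5}{3} + 1^{2} + \frac{16}{3} \cdot 1\right)} = \frac{1}{-11 + \left(\frac{5}{3} + 1 + \frac{16}{3}\right)} = \frac{1}{-11 + 8} = \frac{1}{-3} = - \frac{1}{3} \approx -0.33333$)
$l - 192 = - \frac{1}{3} - 192 = - \frac{577}{3}$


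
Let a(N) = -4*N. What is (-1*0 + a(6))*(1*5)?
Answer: -120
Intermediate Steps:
(-1*0 + a(6))*(1*5) = (-1*0 - 4*6)*(1*5) = (0 - 24)*5 = -24*5 = -120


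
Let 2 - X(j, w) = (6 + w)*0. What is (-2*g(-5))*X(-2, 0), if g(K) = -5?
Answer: 20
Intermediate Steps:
X(j, w) = 2 (X(j, w) = 2 - (6 + w)*0 = 2 - 1*0 = 2 + 0 = 2)
(-2*g(-5))*X(-2, 0) = -2*(-5)*2 = 10*2 = 20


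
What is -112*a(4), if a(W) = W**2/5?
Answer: -1792/5 ≈ -358.40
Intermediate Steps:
a(W) = W**2/5 (a(W) = W**2*(1/5) = W**2/5)
-112*a(4) = -112*4**2/5 = -112*16/5 = -1792/5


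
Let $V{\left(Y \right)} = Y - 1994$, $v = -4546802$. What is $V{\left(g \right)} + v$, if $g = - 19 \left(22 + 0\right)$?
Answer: $-4549214$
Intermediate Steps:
$g = -418$ ($g = \left(-19\right) 22 = -418$)
$V{\left(Y \right)} = -1994 + Y$
$V{\left(g \right)} + v = \left(-1994 - 418\right) - 4546802 = -2412 - 4546802 = -4549214$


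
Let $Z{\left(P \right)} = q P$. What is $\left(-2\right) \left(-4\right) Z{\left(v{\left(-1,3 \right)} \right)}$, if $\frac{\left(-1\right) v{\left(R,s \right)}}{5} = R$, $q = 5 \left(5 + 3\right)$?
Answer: $1600$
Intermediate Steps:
$q = 40$ ($q = 5 \cdot 8 = 40$)
$v{\left(R,s \right)} = - 5 R$
$Z{\left(P \right)} = 40 P$
$\left(-2\right) \left(-4\right) Z{\left(v{\left(-1,3 \right)} \right)} = \left(-2\right) \left(-4\right) 40 \left(\left(-5\right) \left(-1\right)\right) = 8 \cdot 40 \cdot 5 = 8 \cdot 200 = 1600$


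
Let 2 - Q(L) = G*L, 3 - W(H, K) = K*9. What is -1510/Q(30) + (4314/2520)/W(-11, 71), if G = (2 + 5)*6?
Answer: 201223349/168018480 ≈ 1.1976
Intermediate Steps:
G = 42 (G = 7*6 = 42)
W(H, K) = 3 - 9*K (W(H, K) = 3 - K*9 = 3 - 9*K)
Q(L) = 2 - 42*L
-1510/Q(30) + (4314/2520)/W(-11, 71) = -1510/(2 - 42*30) + (4314/2520)/(3 - 9*71) = -1510/(2 - 1260) + (4314*(1/2520))/(3 - 639) = -1510/(-1258) + (719/420)/(-636) = -1510*(-1/1258) + (719/420)*(-1/636) = 755/629 - 719/267120 = 201223349/168018480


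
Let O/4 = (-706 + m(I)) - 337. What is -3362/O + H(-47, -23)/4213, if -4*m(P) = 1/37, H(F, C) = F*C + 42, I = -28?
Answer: 17010337/15861945 ≈ 1.0724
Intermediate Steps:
H(F, C) = 42 + C*F (H(F, C) = C*F + 42 = 42 + C*F)
m(P) = -1/148 (m(P) = -¼/37 = -¼*1/37 = -1/148)
O = -154365/37 (O = 4*((-706 - 1/148) - 337) = 4*(-104489/148 - 337) = 4*(-154365/148) = -154365/37 ≈ -4172.0)
-3362/O + H(-47, -23)/4213 = -3362/(-154365/37) + (42 - 23*(-47))/4213 = -3362*(-37/154365) + (42 + 1081)*(1/4213) = 3034/3765 + 1123*(1/4213) = 3034/3765 + 1123/4213 = 17010337/15861945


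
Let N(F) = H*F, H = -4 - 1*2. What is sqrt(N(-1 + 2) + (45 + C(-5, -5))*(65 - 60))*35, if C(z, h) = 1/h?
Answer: 35*sqrt(218) ≈ 516.77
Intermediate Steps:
H = -6 (H = -4 - 2 = -6)
N(F) = -6*F
sqrt(N(-1 + 2) + (45 + C(-5, -5))*(65 - 60))*35 = sqrt(-6*(-1 + 2) + (45 + 1/(-5))*(65 - 60))*35 = sqrt(-6*1 + (45 - 1/5)*5)*35 = sqrt(-6 + (224/5)*5)*35 = sqrt(-6 + 224)*35 = sqrt(218)*35 = 35*sqrt(218)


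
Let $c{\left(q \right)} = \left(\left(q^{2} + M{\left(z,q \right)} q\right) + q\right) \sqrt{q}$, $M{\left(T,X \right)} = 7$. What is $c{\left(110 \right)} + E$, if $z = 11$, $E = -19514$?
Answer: $-19514 + 12980 \sqrt{110} \approx 1.1662 \cdot 10^{5}$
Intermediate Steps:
$c{\left(q \right)} = \sqrt{q} \left(q^{2} + 8 q\right)$ ($c{\left(q \right)} = \left(\left(q^{2} + 7 q\right) + q\right) \sqrt{q} = \left(q^{2} + 8 q\right) \sqrt{q} = \sqrt{q} \left(q^{2} + 8 q\right)$)
$c{\left(110 \right)} + E = 110^{\frac{3}{2}} \left(8 + 110\right) - 19514 = 110 \sqrt{110} \cdot 118 - 19514 = 12980 \sqrt{110} - 19514 = -19514 + 12980 \sqrt{110}$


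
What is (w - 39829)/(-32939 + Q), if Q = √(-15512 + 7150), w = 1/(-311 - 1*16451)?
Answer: 21990527631361/18186536723246 + 667613699*I*√8362/18186536723246 ≈ 1.2092 + 0.0033568*I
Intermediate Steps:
w = -1/16762 (w = 1/(-311 - 16451) = 1/(-16762) = -1/16762 ≈ -5.9659e-5)
Q = I*√8362 (Q = √(-8362) = I*√8362 ≈ 91.444*I)
(w - 39829)/(-32939 + Q) = (-1/16762 - 39829)/(-32939 + I*√8362) = -667613699/(16762*(-32939 + I*√8362))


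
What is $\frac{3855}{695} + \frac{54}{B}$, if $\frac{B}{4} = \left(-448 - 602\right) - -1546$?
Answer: $\frac{768585}{137888} \approx 5.574$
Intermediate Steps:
$B = 1984$ ($B = 4 \left(\left(-448 - 602\right) - -1546\right) = 4 \left(\left(-448 - 602\right) + 1546\right) = 4 \left(-1050 + 1546\right) = 4 \cdot 496 = 1984$)
$\frac{3855}{695} + \frac{54}{B} = \frac{3855}{695} + \frac{54}{1984} = 3855 \cdot \frac{1}{695} + 54 \cdot \frac{1}{1984} = \frac{771}{139} + \frac{27}{992} = \frac{768585}{137888}$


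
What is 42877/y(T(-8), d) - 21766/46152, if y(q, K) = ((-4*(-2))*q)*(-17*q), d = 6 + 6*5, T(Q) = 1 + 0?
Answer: -247727435/784584 ≈ -315.74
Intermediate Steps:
T(Q) = 1
d = 36 (d = 6 + 30 = 36)
y(q, K) = -136*q**2 (y(q, K) = (8*q)*(-17*q) = -136*q**2)
42877/y(T(-8), d) - 21766/46152 = 42877/((-136*1**2)) - 21766/46152 = 42877/((-136*1)) - 21766*1/46152 = 42877/(-136) - 10883/23076 = 42877*(-1/136) - 10883/23076 = -42877/136 - 10883/23076 = -247727435/784584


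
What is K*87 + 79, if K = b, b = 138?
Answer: 12085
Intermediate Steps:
K = 138
K*87 + 79 = 138*87 + 79 = 12006 + 79 = 12085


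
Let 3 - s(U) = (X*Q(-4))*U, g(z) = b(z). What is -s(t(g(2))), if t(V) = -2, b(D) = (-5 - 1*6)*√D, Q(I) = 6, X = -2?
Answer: 21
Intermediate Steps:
b(D) = -11*√D (b(D) = (-5 - 6)*√D = -11*√D)
g(z) = -11*√z
s(U) = 3 + 12*U (s(U) = 3 - (-2*6)*U = 3 - (-12)*U = 3 + 12*U)
-s(t(g(2))) = -(3 + 12*(-2)) = -(3 - 24) = -1*(-21) = 21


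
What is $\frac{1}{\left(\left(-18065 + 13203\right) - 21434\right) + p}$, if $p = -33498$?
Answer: $- \frac{1}{59794} \approx -1.6724 \cdot 10^{-5}$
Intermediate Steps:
$\frac{1}{\left(\left(-18065 + 13203\right) - 21434\right) + p} = \frac{1}{\left(\left(-18065 + 13203\right) - 21434\right) - 33498} = \frac{1}{\left(-4862 - 21434\right) - 33498} = \frac{1}{-26296 - 33498} = \frac{1}{-59794} = - \frac{1}{59794}$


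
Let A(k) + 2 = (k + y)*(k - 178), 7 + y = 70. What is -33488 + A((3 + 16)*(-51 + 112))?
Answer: 1165292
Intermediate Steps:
y = 63 (y = -7 + 70 = 63)
A(k) = -2 + (-178 + k)*(63 + k) (A(k) = -2 + (k + 63)*(k - 178) = -2 + (63 + k)*(-178 + k) = -2 + (-178 + k)*(63 + k))
-33488 + A((3 + 16)*(-51 + 112)) = -33488 + (-11216 + ((3 + 16)*(-51 + 112))² - 115*(3 + 16)*(-51 + 112)) = -33488 + (-11216 + (19*61)² - 2185*61) = -33488 + (-11216 + 1159² - 115*1159) = -33488 + (-11216 + 1343281 - 133285) = -33488 + 1198780 = 1165292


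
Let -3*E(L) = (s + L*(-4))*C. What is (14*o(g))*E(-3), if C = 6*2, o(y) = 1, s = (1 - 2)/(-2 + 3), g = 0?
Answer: -616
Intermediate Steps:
s = -1 (s = -1/1 = -1*1 = -1)
C = 12
E(L) = 4 + 16*L (E(L) = -(-1 + L*(-4))*12/3 = -(-1 - 4*L)*12/3 = -(-12 - 48*L)/3 = 4 + 16*L)
(14*o(g))*E(-3) = (14*1)*(4 + 16*(-3)) = 14*(4 - 48) = 14*(-44) = -616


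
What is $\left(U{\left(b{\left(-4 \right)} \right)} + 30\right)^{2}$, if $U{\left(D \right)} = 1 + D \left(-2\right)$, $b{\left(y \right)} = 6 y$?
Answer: $6241$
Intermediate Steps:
$U{\left(D \right)} = 1 - 2 D$
$\left(U{\left(b{\left(-4 \right)} \right)} + 30\right)^{2} = \left(\left(1 - 2 \cdot 6 \left(-4\right)\right) + 30\right)^{2} = \left(\left(1 - -48\right) + 30\right)^{2} = \left(\left(1 + 48\right) + 30\right)^{2} = \left(49 + 30\right)^{2} = 79^{2} = 6241$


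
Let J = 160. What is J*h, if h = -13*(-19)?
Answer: 39520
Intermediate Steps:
h = 247
J*h = 160*247 = 39520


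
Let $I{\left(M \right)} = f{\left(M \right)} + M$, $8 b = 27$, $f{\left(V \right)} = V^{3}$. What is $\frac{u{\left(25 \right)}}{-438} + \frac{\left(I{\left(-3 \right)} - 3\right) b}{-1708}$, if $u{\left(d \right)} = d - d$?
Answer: $\frac{891}{13664} \approx 0.065208$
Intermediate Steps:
$b = \frac{27}{8}$ ($b = \frac{1}{8} \cdot 27 = \frac{27}{8} \approx 3.375$)
$I{\left(M \right)} = M + M^{3}$ ($I{\left(M \right)} = M^{3} + M = M + M^{3}$)
$u{\left(d \right)} = 0$
$\frac{u{\left(25 \right)}}{-438} + \frac{\left(I{\left(-3 \right)} - 3\right) b}{-1708} = \frac{0}{-438} + \frac{\left(\left(-3 + \left(-3\right)^{3}\right) - 3\right) \frac{27}{8}}{-1708} = 0 \left(- \frac{1}{438}\right) + \left(\left(-3 - 27\right) - 3\right) \frac{27}{8} \left(- \frac{1}{1708}\right) = 0 + \left(-30 - 3\right) \frac{27}{8} \left(- \frac{1}{1708}\right) = 0 + \left(-33\right) \frac{27}{8} \left(- \frac{1}{1708}\right) = 0 - - \frac{891}{13664} = 0 + \frac{891}{13664} = \frac{891}{13664}$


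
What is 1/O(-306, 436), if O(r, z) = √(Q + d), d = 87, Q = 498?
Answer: √65/195 ≈ 0.041345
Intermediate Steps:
O(r, z) = 3*√65 (O(r, z) = √(498 + 87) = √585 = 3*√65)
1/O(-306, 436) = 1/(3*√65) = √65/195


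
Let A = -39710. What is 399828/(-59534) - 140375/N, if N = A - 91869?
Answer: -22125941581/3916712093 ≈ -5.6491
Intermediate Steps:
N = -131579 (N = -39710 - 91869 = -131579)
399828/(-59534) - 140375/N = 399828/(-59534) - 140375/(-131579) = 399828*(-1/59534) - 140375*(-1/131579) = -199914/29767 + 140375/131579 = -22125941581/3916712093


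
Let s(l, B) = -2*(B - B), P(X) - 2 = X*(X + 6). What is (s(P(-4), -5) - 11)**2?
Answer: 121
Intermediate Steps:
P(X) = 2 + X*(6 + X) (P(X) = 2 + X*(X + 6) = 2 + X*(6 + X))
s(l, B) = 0 (s(l, B) = -2*0 = 0)
(s(P(-4), -5) - 11)**2 = (0 - 11)**2 = (-11)**2 = 121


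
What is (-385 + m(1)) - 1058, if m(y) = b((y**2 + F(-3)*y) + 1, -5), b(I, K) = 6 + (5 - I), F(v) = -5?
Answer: -1429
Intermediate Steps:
b(I, K) = 11 - I
m(y) = 10 - y**2 + 5*y (m(y) = 11 - ((y**2 - 5*y) + 1) = 11 - (1 + y**2 - 5*y) = 11 + (-1 - y**2 + 5*y) = 10 - y**2 + 5*y)
(-385 + m(1)) - 1058 = (-385 + (10 - 1*1**2 + 5*1)) - 1058 = (-385 + (10 - 1*1 + 5)) - 1058 = (-385 + (10 - 1 + 5)) - 1058 = (-385 + 14) - 1058 = -371 - 1058 = -1429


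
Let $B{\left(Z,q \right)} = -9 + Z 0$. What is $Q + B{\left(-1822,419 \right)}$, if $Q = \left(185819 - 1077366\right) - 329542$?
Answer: $-1221098$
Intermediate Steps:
$B{\left(Z,q \right)} = -9$ ($B{\left(Z,q \right)} = -9 + 0 = -9$)
$Q = -1221089$ ($Q = -891547 - 329542 = -1221089$)
$Q + B{\left(-1822,419 \right)} = -1221089 - 9 = -1221098$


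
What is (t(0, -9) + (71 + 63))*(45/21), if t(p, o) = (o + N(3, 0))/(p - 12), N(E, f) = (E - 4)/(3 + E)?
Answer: 48515/168 ≈ 288.78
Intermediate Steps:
N(E, f) = (-4 + E)/(3 + E)
t(p, o) = (-⅙ + o)/(-12 + p) (t(p, o) = (o + (-4 + 3)/(3 + 3))/(p - 12) = (o - 1/6)/(-12 + p) = (o + (⅙)*(-1))/(-12 + p) = (o - ⅙)/(-12 + p) = (-⅙ + o)/(-12 + p))
(t(0, -9) + (71 + 63))*(45/21) = ((-⅙ - 9)/(-12 + 0) + (71 + 63))*(45/21) = (-55/6/(-12) + 134)*(45*(1/21)) = (-1/12*(-55/6) + 134)*(15/7) = (55/72 + 134)*(15/7) = (9703/72)*(15/7) = 48515/168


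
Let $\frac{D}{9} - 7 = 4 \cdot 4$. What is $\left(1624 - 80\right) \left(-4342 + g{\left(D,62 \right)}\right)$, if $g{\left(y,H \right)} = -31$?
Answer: $-6751912$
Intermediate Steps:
$D = 207$ ($D = 63 + 9 \cdot 4 \cdot 4 = 63 + 9 \cdot 16 = 63 + 144 = 207$)
$\left(1624 - 80\right) \left(-4342 + g{\left(D,62 \right)}\right) = \left(1624 - 80\right) \left(-4342 - 31\right) = 1544 \left(-4373\right) = -6751912$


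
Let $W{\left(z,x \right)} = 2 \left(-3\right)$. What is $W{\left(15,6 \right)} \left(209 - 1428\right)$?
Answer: $7314$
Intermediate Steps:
$W{\left(z,x \right)} = -6$
$W{\left(15,6 \right)} \left(209 - 1428\right) = - 6 \left(209 - 1428\right) = \left(-6\right) \left(-1219\right) = 7314$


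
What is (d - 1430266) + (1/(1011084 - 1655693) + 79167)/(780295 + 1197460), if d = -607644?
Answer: -199852918849530596/98067590215 ≈ -2.0379e+6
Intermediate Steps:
(d - 1430266) + (1/(1011084 - 1655693) + 79167)/(780295 + 1197460) = (-607644 - 1430266) + (1/(1011084 - 1655693) + 79167)/(780295 + 1197460) = -2037910 + (1/(-644609) + 79167)/1977755 = -2037910 + (-1/644609 + 79167)*(1/1977755) = -2037910 + (51031760702/644609)*(1/1977755) = -2037910 + 3925520054/98067590215 = -199852918849530596/98067590215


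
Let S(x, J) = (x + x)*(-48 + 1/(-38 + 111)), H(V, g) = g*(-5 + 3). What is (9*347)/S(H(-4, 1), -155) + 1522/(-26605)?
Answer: 6044055031/372789260 ≈ 16.213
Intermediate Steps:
H(V, g) = -2*g (H(V, g) = g*(-2) = -2*g)
S(x, J) = -7006*x/73 (S(x, J) = (2*x)*(-48 + 1/73) = (2*x)*(-3503/73) = -7006*x/73)
(9*347)/S(H(-4, 1), -155) + 1522/(-26605) = (9*347)/((-(-14012)/73)) + 1522/(-26605) = 3123/((-7006/73*(-2))) + 1522*(-1/26605) = 3123/(14012/73) - 1522/26605 = 3123*(73/14012) - 1522/26605 = 227979/14012 - 1522/26605 = 6044055031/372789260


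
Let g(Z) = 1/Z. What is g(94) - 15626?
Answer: -1468843/94 ≈ -15626.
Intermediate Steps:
g(94) - 15626 = 1/94 - 15626 = -1468843/94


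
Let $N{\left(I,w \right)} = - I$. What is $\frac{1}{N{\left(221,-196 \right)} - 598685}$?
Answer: $- \frac{1}{598906} \approx -1.6697 \cdot 10^{-6}$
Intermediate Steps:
$\frac{1}{N{\left(221,-196 \right)} - 598685} = \frac{1}{\left(-1\right) 221 - 598685} = \frac{1}{-221 - 598685} = \frac{1}{-598906} = - \frac{1}{598906}$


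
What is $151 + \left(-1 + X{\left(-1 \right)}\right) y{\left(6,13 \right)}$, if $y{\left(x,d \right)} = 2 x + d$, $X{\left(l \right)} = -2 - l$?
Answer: $101$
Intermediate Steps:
$y{\left(x,d \right)} = d + 2 x$
$151 + \left(-1 + X{\left(-1 \right)}\right) y{\left(6,13 \right)} = 151 + \left(-1 - 1\right) \left(13 + 2 \cdot 6\right) = 151 + \left(-1 + \left(-2 + 1\right)\right) \left(13 + 12\right) = 151 + \left(-1 - 1\right) 25 = 151 - 50 = 101$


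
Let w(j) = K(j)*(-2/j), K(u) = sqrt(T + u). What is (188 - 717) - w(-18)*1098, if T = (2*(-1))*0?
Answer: -529 - 366*I*sqrt(2) ≈ -529.0 - 517.6*I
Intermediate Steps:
T = 0 (T = -2*0 = 0)
K(u) = sqrt(u) (K(u) = sqrt(0 + u) = sqrt(u))
w(j) = -2/sqrt(j) (w(j) = sqrt(j)*(-2/j) = -2/sqrt(j))
(188 - 717) - w(-18)*1098 = (188 - 717) - (-2)/sqrt(-18)*1098 = -529 - (-2)*(-I*sqrt(2)/6)*1098 = -529 - I*sqrt(2)/3*1098 = -529 - 366*I*sqrt(2)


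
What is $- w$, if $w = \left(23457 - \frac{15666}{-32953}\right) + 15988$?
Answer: $- \frac{1299846751}{32953} \approx -39446.0$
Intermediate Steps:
$w = \frac{1299846751}{32953}$ ($w = \left(23457 - - \frac{15666}{32953}\right) + 15988 = \left(23457 + \frac{15666}{32953}\right) + 15988 = \frac{772994187}{32953} + 15988 = \frac{1299846751}{32953} \approx 39446.0$)
$- w = \left(-1\right) \frac{1299846751}{32953} = - \frac{1299846751}{32953}$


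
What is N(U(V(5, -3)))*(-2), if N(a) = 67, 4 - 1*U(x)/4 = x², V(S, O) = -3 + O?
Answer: -134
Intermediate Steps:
U(x) = 16 - 4*x²
N(U(V(5, -3)))*(-2) = 67*(-2) = -134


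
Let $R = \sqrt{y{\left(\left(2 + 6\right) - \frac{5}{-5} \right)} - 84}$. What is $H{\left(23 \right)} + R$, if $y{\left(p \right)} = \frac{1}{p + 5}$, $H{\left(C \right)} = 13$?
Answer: $13 + \frac{5 i \sqrt{658}}{14} \approx 13.0 + 9.1613 i$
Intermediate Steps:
$y{\left(p \right)} = \frac{1}{5 + p}$
$R = \frac{5 i \sqrt{658}}{14}$ ($R = \sqrt{\frac{1}{5 + \left(\left(2 + 6\right) - \frac{5}{-5}\right)} - 84} = \sqrt{\frac{1}{5 + \left(8 - -1\right)} - 84} = \sqrt{\frac{1}{5 + \left(8 + 1\right)} - 84} = \sqrt{\frac{1}{5 + 9} - 84} = \sqrt{\frac{1}{14} - 84} = \sqrt{- \frac{1175}{14}} = \frac{5 i \sqrt{658}}{14} \approx 9.1613 i$)
$H{\left(23 \right)} + R = 13 + \frac{5 i \sqrt{658}}{14}$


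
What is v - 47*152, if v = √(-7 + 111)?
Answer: -7144 + 2*√26 ≈ -7133.8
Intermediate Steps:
v = 2*√26 (v = √104 = 2*√26 ≈ 10.198)
v - 47*152 = 2*√26 - 47*152 = 2*√26 - 7144 = -7144 + 2*√26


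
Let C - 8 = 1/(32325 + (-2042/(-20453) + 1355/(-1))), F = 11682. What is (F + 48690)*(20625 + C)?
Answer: 4587426500518719/3682741 ≈ 1.2457e+9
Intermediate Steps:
C = 5067472069/633431452 (C = 8 + 1/(32325 + (-2042/(-20453) + 1355/(-1))) = 8 + 1/(32325 + (-2042*(-1/20453) + 1355*(-1))) = 8 + 1/(32325 + (2042/20453 - 1355)) = 8 + 1/(32325 - 27711773/20453) = 8 + 1/(633431452/20453) = 8 + 20453/633431452 = 5067472069/633431452 ≈ 8.0000)
(F + 48690)*(20625 + C) = (11682 + 48690)*(20625 + 5067472069/633431452) = 60372*(13069591169569/633431452) = 4587426500518719/3682741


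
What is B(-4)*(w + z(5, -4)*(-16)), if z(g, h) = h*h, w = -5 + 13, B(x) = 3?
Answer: -744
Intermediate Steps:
w = 8
z(g, h) = h**2
B(-4)*(w + z(5, -4)*(-16)) = 3*(8 + (-4)**2*(-16)) = 3*(8 + 16*(-16)) = 3*(8 - 256) = 3*(-248) = -744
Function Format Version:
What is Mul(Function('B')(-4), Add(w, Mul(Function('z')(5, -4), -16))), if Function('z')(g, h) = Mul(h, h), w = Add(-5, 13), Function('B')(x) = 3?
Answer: -744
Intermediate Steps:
w = 8
Function('z')(g, h) = Pow(h, 2)
Mul(Function('B')(-4), Add(w, Mul(Function('z')(5, -4), -16))) = Mul(3, Add(8, Mul(Pow(-4, 2), -16))) = Mul(3, Add(8, Mul(16, -16))) = Mul(3, Add(8, -256)) = Mul(3, -248) = -744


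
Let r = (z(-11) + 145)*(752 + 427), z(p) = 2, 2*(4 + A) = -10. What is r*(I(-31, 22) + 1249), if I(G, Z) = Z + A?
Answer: 218721006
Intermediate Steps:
A = -9 (A = -4 + (½)*(-10) = -4 - 5 = -9)
I(G, Z) = -9 + Z (I(G, Z) = Z - 9 = -9 + Z)
r = 173313 (r = (2 + 145)*(752 + 427) = 147*1179 = 173313)
r*(I(-31, 22) + 1249) = 173313*((-9 + 22) + 1249) = 173313*(13 + 1249) = 173313*1262 = 218721006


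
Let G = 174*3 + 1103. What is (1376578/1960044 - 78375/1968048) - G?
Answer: -58016833725007/35717228464 ≈ -1624.3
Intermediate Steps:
G = 1625 (G = 522 + 1103 = 1625)
(1376578/1960044 - 78375/1968048) - G = (1376578/1960044 - 78375/1968048) - 1*1625 = (1376578*(1/1960044) - 78375*1/1968048) - 1625 = (688289/980022 - 26125/656016) - 1625 = 23662528993/35717228464 - 1625 = -58016833725007/35717228464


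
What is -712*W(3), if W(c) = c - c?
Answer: 0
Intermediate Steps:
W(c) = 0
-712*W(3) = -712*0 = 0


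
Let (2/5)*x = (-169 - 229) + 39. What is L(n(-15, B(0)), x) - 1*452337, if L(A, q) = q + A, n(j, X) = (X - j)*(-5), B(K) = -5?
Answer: -906569/2 ≈ -4.5328e+5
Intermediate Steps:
n(j, X) = -5*X + 5*j
x = -1795/2 (x = 5*((-169 - 229) + 39)/2 = 5*(-398 + 39)/2 = (5/2)*(-359) = -1795/2 ≈ -897.50)
L(A, q) = A + q
L(n(-15, B(0)), x) - 1*452337 = ((-5*(-5) + 5*(-15)) - 1795/2) - 1*452337 = ((25 - 75) - 1795/2) - 452337 = (-50 - 1795/2) - 452337 = -1895/2 - 452337 = -906569/2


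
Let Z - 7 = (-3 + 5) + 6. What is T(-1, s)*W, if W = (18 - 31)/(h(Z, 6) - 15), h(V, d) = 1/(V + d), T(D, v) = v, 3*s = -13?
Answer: -1183/314 ≈ -3.7675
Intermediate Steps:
s = -13/3 (s = (1/3)*(-13) = -13/3 ≈ -4.3333)
Z = 15 (Z = 7 + ((-3 + 5) + 6) = 7 + (2 + 6) = 7 + 8 = 15)
W = 273/314 (W = (18 - 31)/(1/(15 + 6) - 15) = -13/(1/21 - 15) = -13/(-314/21) = -13*(-21/314) = 273/314 ≈ 0.86943)
T(-1, s)*W = -13/3*273/314 = -1183/314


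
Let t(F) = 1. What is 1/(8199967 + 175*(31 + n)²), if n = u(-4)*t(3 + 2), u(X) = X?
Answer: 1/8327542 ≈ 1.2008e-7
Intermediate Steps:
n = -4 (n = -4*1 = -4)
1/(8199967 + 175*(31 + n)²) = 1/(8199967 + 175*(31 - 4)²) = 1/(8199967 + 175*27²) = 1/(8199967 + 175*729) = 1/(8199967 + 127575) = 1/8327542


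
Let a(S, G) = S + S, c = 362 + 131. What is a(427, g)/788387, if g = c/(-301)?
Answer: 854/788387 ≈ 0.0010832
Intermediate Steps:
c = 493
g = -493/301 (g = 493/(-301) = 493*(-1/301) = -493/301 ≈ -1.6379)
a(S, G) = 2*S
a(427, g)/788387 = (2*427)/788387 = 854*(1/788387) = 854/788387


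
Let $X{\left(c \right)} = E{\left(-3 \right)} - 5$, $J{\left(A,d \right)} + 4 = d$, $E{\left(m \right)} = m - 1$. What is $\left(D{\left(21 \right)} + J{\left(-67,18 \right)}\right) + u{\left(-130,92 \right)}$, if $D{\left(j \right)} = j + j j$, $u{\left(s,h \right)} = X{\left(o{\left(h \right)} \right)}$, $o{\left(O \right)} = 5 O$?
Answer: $467$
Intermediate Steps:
$E{\left(m \right)} = -1 + m$
$J{\left(A,d \right)} = -4 + d$
$X{\left(c \right)} = -9$ ($X{\left(c \right)} = \left(-1 - 3\right) - 5 = -4 - 5 = -9$)
$u{\left(s,h \right)} = -9$
$D{\left(j \right)} = j + j^{2}$
$\left(D{\left(21 \right)} + J{\left(-67,18 \right)}\right) + u{\left(-130,92 \right)} = \left(21 \left(1 + 21\right) + \left(-4 + 18\right)\right) - 9 = \left(21 \cdot 22 + 14\right) - 9 = \left(462 + 14\right) - 9 = 476 - 9 = 467$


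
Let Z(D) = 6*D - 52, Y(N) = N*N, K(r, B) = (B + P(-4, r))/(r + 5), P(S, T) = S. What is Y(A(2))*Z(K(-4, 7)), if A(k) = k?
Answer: -136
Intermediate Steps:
K(r, B) = (-4 + B)/(5 + r) (K(r, B) = (B - 4)/(r + 5) = (-4 + B)/(5 + r))
Y(N) = N**2
Z(D) = -52 + 6*D
Y(A(2))*Z(K(-4, 7)) = 2**2*(-52 + 6*((-4 + 7)/(5 - 4))) = 4*(-52 + 6*(3/1)) = 4*(-52 + 6*(1*3)) = 4*(-52 + 6*3) = 4*(-52 + 18) = 4*(-34) = -136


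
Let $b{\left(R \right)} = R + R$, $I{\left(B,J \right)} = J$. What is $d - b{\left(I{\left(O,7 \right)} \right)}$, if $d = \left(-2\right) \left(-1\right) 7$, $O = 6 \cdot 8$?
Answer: $0$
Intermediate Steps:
$O = 48$
$b{\left(R \right)} = 2 R$
$d = 14$ ($d = 2 \cdot 7 = 14$)
$d - b{\left(I{\left(O,7 \right)} \right)} = 14 - 2 \cdot 7 = 14 - 14 = 0$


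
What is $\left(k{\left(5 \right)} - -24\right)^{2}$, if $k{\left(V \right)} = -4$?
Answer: $400$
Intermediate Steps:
$\left(k{\left(5 \right)} - -24\right)^{2} = \left(-4 - -24\right)^{2} = \left(-4 + 24\right)^{2} = 20^{2} = 400$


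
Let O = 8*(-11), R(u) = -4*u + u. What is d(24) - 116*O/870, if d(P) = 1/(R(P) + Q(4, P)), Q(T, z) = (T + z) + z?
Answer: 701/60 ≈ 11.683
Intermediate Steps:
R(u) = -3*u
O = -88
Q(T, z) = T + 2*z
d(P) = 1/(4 - P) (d(P) = 1/(-3*P + (4 + 2*P)) = 1/(4 - P))
d(24) - 116*O/870 = -1/(-4 + 24) - (-10208)/870 = -1/20 - (-10208)/870 = -1*1/20 - 116*(-44/435) = -1/20 + 176/15 = 701/60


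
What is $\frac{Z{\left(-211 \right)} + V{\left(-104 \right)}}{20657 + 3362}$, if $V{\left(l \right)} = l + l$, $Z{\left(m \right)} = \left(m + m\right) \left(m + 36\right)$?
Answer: $\frac{73642}{24019} \approx 3.066$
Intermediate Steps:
$Z{\left(m \right)} = 2 m \left(36 + m\right)$
$V{\left(l \right)} = 2 l$
$\frac{Z{\left(-211 \right)} + V{\left(-104 \right)}}{20657 + 3362} = \frac{2 \left(-211\right) \left(36 - 211\right) + 2 \left(-104\right)}{20657 + 3362} = \frac{2 \left(-211\right) \left(-175\right) - 208}{24019} = \left(73850 - 208\right) \frac{1}{24019} = 73642 \cdot \frac{1}{24019} = \frac{73642}{24019}$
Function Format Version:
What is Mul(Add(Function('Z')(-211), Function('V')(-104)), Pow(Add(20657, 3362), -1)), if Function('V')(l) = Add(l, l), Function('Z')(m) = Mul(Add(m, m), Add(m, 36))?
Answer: Rational(73642, 24019) ≈ 3.0660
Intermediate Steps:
Function('Z')(m) = Mul(2, m, Add(36, m)) (Function('Z')(m) = Mul(Mul(2, m), Add(36, m)) = Mul(2, m, Add(36, m)))
Function('V')(l) = Mul(2, l)
Mul(Add(Function('Z')(-211), Function('V')(-104)), Pow(Add(20657, 3362), -1)) = Mul(Add(Mul(2, -211, Add(36, -211)), Mul(2, -104)), Pow(Add(20657, 3362), -1)) = Mul(Add(Mul(2, -211, -175), -208), Pow(24019, -1)) = Mul(Add(73850, -208), Rational(1, 24019)) = Mul(73642, Rational(1, 24019)) = Rational(73642, 24019)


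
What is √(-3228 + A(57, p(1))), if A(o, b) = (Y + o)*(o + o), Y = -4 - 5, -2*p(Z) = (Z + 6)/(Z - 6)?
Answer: 2*√561 ≈ 47.371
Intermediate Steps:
p(Z) = -(6 + Z)/(2*(-6 + Z)) (p(Z) = -(Z + 6)/(2*(Z - 6)) = -(6 + Z)/(2*(-6 + Z)))
Y = -9
A(o, b) = 2*o*(-9 + o) (A(o, b) = (-9 + o)*(o + o) = (-9 + o)*(2*o) = 2*o*(-9 + o))
√(-3228 + A(57, p(1))) = √(-3228 + 2*57*(-9 + 57)) = √(-3228 + 2*57*48) = √(-3228 + 5472) = √2244 = 2*√561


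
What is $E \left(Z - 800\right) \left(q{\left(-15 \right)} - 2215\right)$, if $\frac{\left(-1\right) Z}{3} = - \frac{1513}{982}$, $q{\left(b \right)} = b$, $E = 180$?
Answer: $\frac{156758942700}{491} \approx 3.1926 \cdot 10^{8}$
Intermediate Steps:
$Z = \frac{4539}{982}$ ($Z = - 3 \left(- \frac{1513}{982}\right) = - 3 \left(\left(-1513\right) \frac{1}{982}\right) = \left(-3\right) \left(- \frac{1513}{982}\right) = \frac{4539}{982} \approx 4.6222$)
$E \left(Z - 800\right) \left(q{\left(-15 \right)} - 2215\right) = 180 \left(\frac{4539}{982} - 800\right) \left(-15 - 2215\right) = 180 \left(\left(- \frac{781061}{982}\right) \left(-2230\right)\right) = 180 \cdot \frac{870883015}{491} = \frac{156758942700}{491}$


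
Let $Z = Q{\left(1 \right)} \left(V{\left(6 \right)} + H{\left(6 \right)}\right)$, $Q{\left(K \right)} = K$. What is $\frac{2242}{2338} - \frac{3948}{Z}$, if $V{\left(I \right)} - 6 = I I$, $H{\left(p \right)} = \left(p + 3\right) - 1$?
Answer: $- \frac{2279581}{29225} \approx -78.001$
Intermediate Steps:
$H{\left(p \right)} = 2 + p$ ($H{\left(p \right)} = \left(3 + p\right) - 1 = 2 + p$)
$V{\left(I \right)} = 6 + I^{2}$ ($V{\left(I \right)} = 6 + I I = 6 + I^{2}$)
$Z = 50$ ($Z = 1 \left(\left(6 + 6^{2}\right) + \left(2 + 6\right)\right) = 1 \left(\left(6 + 36\right) + 8\right) = 1 \left(42 + 8\right) = 1 \cdot 50 = 50$)
$\frac{2242}{2338} - \frac{3948}{Z} = \frac{2242}{2338} - \frac{3948}{50} = 2242 \cdot \frac{1}{2338} - \frac{1974}{25} = \frac{1121}{1169} - \frac{1974}{25} = - \frac{2279581}{29225}$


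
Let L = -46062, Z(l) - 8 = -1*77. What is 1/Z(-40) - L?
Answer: 3178277/69 ≈ 46062.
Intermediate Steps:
Z(l) = -69 (Z(l) = 8 - 1*77 = 8 - 77 = -69)
1/Z(-40) - L = 1/(-69) - 1*(-46062) = -1/69 + 46062 = 3178277/69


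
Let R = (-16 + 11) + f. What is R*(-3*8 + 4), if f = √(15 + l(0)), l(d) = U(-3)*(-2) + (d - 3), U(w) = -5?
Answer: 100 - 20*√22 ≈ 6.1917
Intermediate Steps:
l(d) = 7 + d (l(d) = -5*(-2) + (d - 3) = 10 + (-3 + d) = 7 + d)
f = √22 (f = √(15 + (7 + 0)) = √(15 + 7) = √22 ≈ 4.6904)
R = -5 + √22 (R = (-16 + 11) + √22 = -5 + √22 ≈ -0.30958)
R*(-3*8 + 4) = (-5 + √22)*(-3*8 + 4) = (-5 + √22)*(-24 + 4) = (-5 + √22)*(-20) = 100 - 20*√22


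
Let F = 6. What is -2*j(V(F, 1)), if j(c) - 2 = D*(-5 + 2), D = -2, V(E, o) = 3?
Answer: -16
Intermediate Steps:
j(c) = 8 (j(c) = 2 - 2*(-5 + 2) = 2 - 2*(-3) = 2 + 6 = 8)
-2*j(V(F, 1)) = -2*8 = -16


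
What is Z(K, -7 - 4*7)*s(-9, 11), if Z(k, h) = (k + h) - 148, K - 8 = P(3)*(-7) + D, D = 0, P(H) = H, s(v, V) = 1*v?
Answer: 1764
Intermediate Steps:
s(v, V) = v
K = -13 (K = 8 + (3*(-7) + 0) = 8 + (-21 + 0) = 8 - 21 = -13)
Z(k, h) = -148 + h + k (Z(k, h) = (h + k) - 148 = -148 + h + k)
Z(K, -7 - 4*7)*s(-9, 11) = (-148 + (-7 - 4*7) - 13)*(-9) = (-148 + (-7 - 28) - 13)*(-9) = (-148 - 35 - 13)*(-9) = -196*(-9) = 1764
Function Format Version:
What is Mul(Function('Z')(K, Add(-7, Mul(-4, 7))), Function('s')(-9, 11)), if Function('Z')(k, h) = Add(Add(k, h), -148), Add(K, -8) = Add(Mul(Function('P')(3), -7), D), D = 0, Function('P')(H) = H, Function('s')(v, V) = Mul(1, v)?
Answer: 1764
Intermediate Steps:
Function('s')(v, V) = v
K = -13 (K = Add(8, Add(Mul(3, -7), 0)) = Add(8, Add(-21, 0)) = Add(8, -21) = -13)
Function('Z')(k, h) = Add(-148, h, k) (Function('Z')(k, h) = Add(Add(h, k), -148) = Add(-148, h, k))
Mul(Function('Z')(K, Add(-7, Mul(-4, 7))), Function('s')(-9, 11)) = Mul(Add(-148, Add(-7, Mul(-4, 7)), -13), -9) = Mul(Add(-148, Add(-7, -28), -13), -9) = Mul(Add(-148, -35, -13), -9) = Mul(-196, -9) = 1764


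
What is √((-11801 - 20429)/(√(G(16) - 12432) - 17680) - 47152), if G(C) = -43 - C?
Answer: √2*√((416807565 - 23576*I*√12491)/(-17680 + I*√12491)) ≈ 2.6534e-5 + 217.14*I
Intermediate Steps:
√((-11801 - 20429)/(√(G(16) - 12432) - 17680) - 47152) = √((-11801 - 20429)/(√((-43 - 1*16) - 12432) - 17680) - 47152) = √(-32230/(√((-43 - 16) - 12432) - 17680) - 47152) = √(-32230/(√(-59 - 12432) - 17680) - 47152) = √(-32230/(√(-12491) - 17680) - 47152) = √(-32230/(I*√12491 - 17680) - 47152) = √(-32230/(-17680 + I*√12491) - 47152) = √(-47152 - 32230/(-17680 + I*√12491))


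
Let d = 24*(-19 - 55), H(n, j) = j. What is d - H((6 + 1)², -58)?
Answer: -1718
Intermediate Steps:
d = -1776 (d = 24*(-74) = -1776)
d - H((6 + 1)², -58) = -1776 - 1*(-58) = -1776 + 58 = -1718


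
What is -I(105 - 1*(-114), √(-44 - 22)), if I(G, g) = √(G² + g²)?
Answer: -√47895 ≈ -218.85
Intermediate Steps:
-I(105 - 1*(-114), √(-44 - 22)) = -√((105 - 1*(-114))² + (√(-44 - 22))²) = -√((105 + 114)² + (√(-66))²) = -√(219² + (I*√66)²) = -√(47961 - 66) = -√47895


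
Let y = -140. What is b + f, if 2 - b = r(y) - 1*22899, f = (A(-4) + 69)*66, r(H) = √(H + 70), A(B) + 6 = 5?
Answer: 27389 - I*√70 ≈ 27389.0 - 8.3666*I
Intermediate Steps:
A(B) = -1 (A(B) = -6 + 5 = -1)
r(H) = √(70 + H)
f = 4488 (f = (-1 + 69)*66 = 68*66 = 4488)
b = 22901 - I*√70 (b = 2 - (√(70 - 140) - 1*22899) = 2 - (√(-70) - 22899) = 2 - (I*√70 - 22899) = 2 - (-22899 + I*√70) = 2 + (22899 - I*√70) = 22901 - I*√70 ≈ 22901.0 - 8.3666*I)
b + f = (22901 - I*√70) + 4488 = 27389 - I*√70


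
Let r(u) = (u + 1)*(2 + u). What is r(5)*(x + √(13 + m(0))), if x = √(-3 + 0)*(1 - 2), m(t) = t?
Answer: 42*√13 - 42*I*√3 ≈ 151.43 - 72.746*I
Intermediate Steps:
x = -I*√3 (x = √(-3)*(-1) = (I*√3)*(-1) = -I*√3 ≈ -1.732*I)
r(u) = (1 + u)*(2 + u)
r(5)*(x + √(13 + m(0))) = (2 + 5² + 3*5)*(-I*√3 + √(13 + 0)) = (2 + 25 + 15)*(-I*√3 + √13) = 42*(√13 - I*√3) = 42*√13 - 42*I*√3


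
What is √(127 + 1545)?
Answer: 2*√418 ≈ 40.890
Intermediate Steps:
√(127 + 1545) = √1672 = 2*√418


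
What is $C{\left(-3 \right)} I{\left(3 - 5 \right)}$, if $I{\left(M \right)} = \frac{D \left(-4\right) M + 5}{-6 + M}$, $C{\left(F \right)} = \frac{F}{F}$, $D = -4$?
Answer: $\frac{27}{8} \approx 3.375$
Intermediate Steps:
$C{\left(F \right)} = 1$
$I{\left(M \right)} = \frac{5 + 16 M}{-6 + M}$ ($I{\left(M \right)} = \frac{\left(-4\right) \left(-4\right) M + 5}{-6 + M} = \frac{16 M + 5}{-6 + M} = \frac{5 + 16 M}{-6 + M}$)
$C{\left(-3 \right)} I{\left(3 - 5 \right)} = 1 \frac{5 + 16 \left(3 - 5\right)}{-6 + \left(3 - 5\right)} = 1 \frac{5 + 16 \left(-2\right)}{-6 - 2} = 1 \frac{5 - 32}{-8} = 1 \left(\left(- \frac{1}{8}\right) \left(-27\right)\right) = 1 \cdot \frac{27}{8} = \frac{27}{8}$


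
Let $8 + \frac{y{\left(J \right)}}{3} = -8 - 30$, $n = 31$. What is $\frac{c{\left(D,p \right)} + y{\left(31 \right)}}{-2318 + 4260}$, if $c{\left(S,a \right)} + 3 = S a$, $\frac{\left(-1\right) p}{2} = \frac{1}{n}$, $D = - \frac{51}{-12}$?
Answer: $- \frac{8759}{120404} \approx -0.072747$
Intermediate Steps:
$y{\left(J \right)} = -138$ ($y{\left(J \right)} = -24 + 3 \left(-8 - 30\right) = -24 + 3 \left(-38\right) = -24 - 114 = -138$)
$D = \frac{17}{4}$ ($D = \left(-51\right) \left(- \frac{1}{12}\right) = \frac{17}{4} \approx 4.25$)
$p = - \frac{2}{31} \approx -0.064516$
$c{\left(S,a \right)} = -3 + S a$
$\frac{c{\left(D,p \right)} + y{\left(31 \right)}}{-2318 + 4260} = \frac{\left(-3 + \frac{17}{4} \left(- \frac{2}{31}\right)\right) - 138}{-2318 + 4260} = \frac{\left(-3 - \frac{17}{62}\right) - 138}{1942} = \left(- \frac{203}{62} - 138\right) \frac{1}{1942} = \left(- \frac{8759}{62}\right) \frac{1}{1942} = - \frac{8759}{120404}$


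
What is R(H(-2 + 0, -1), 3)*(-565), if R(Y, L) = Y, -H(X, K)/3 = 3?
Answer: 5085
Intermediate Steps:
H(X, K) = -9 (H(X, K) = -3*3 = -9)
R(H(-2 + 0, -1), 3)*(-565) = -9*(-565) = 5085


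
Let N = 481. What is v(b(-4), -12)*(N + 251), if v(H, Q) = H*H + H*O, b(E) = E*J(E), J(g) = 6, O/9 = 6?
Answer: -527040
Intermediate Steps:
O = 54 (O = 9*6 = 54)
b(E) = 6*E (b(E) = E*6 = 6*E)
v(H, Q) = H² + 54*H (v(H, Q) = H*H + H*54 = H² + 54*H)
v(b(-4), -12)*(N + 251) = ((6*(-4))*(54 + 6*(-4)))*(481 + 251) = -24*(54 - 24)*732 = -24*30*732 = -720*732 = -527040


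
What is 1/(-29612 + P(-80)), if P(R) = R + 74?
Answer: -1/29618 ≈ -3.3763e-5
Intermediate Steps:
P(R) = 74 + R
1/(-29612 + P(-80)) = 1/(-29612 + (74 - 80)) = 1/(-29612 - 6) = 1/(-29618) = -1/29618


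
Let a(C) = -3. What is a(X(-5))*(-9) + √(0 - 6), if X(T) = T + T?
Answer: 27 + I*√6 ≈ 27.0 + 2.4495*I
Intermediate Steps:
X(T) = 2*T
a(X(-5))*(-9) + √(0 - 6) = -3*(-9) + √(0 - 6) = 27 + √(-6) = 27 + I*√6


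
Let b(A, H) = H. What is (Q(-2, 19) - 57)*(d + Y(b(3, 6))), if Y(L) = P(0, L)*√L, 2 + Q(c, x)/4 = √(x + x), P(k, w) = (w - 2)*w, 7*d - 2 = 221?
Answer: -(65 - 4*√38)*(223 + 168*√6)/7 ≈ -3656.8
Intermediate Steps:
d = 223/7 (d = 2/7 + (⅐)*221 = 2/7 + 221/7 = 223/7 ≈ 31.857)
P(k, w) = w*(-2 + w) (P(k, w) = (-2 + w)*w = w*(-2 + w))
Q(c, x) = -8 + 4*√2*√x (Q(c, x) = -8 + 4*√(x + x) = -8 + 4*√(2*x) = -8 + 4*(√2*√x) = -8 + 4*√2*√x)
Y(L) = L^(3/2)*(-2 + L) (Y(L) = (L*(-2 + L))*√L = L^(3/2)*(-2 + L))
(Q(-2, 19) - 57)*(d + Y(b(3, 6))) = ((-8 + 4*√2*√19) - 57)*(223/7 + 6^(3/2)*(-2 + 6)) = ((-8 + 4*√38) - 57)*(223/7 + (6*√6)*4) = (-65 + 4*√38)*(223/7 + 24*√6)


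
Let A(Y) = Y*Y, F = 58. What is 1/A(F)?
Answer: 1/3364 ≈ 0.00029727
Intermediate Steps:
A(Y) = Y**2
1/A(F) = 1/(58**2) = 1/3364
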